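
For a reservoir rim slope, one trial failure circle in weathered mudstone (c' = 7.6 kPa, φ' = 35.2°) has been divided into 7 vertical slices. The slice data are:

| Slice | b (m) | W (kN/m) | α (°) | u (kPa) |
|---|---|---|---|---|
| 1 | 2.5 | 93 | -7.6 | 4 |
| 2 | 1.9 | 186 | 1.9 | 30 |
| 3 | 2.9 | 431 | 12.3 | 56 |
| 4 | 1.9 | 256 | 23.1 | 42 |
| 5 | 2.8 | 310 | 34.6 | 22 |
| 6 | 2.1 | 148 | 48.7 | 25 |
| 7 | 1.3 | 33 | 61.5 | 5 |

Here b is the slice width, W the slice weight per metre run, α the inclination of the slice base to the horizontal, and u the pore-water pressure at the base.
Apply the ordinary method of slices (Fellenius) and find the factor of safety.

Ordinary method of slices: FS = Σ[c'·Δl_i + (W_i cosα_i − u_i·Δl_i)·tanφ'] / Σ W_i sinα_i, with Δl_i = b_i / cosα_i.
Slice 1: Δl = 2.5/cos(-7.6°) = 2.522 m; N'_1 = 93·cos(-7.6°) − 4·2.522 = 82.1; c'Δl = 19.17; W sinα = -12.3
Slice 2: Δl = 1.9/cos1.9° = 1.901 m; N'_2 = 186·cos1.9° − 30·1.901 = 128.9; c'Δl = 14.45; W sinα = 6.2
Slice 3: Δl = 2.9/cos12.3° = 2.968 m; N'_3 = 431·cos12.3° − 56·2.968 = 254.9; c'Δl = 22.56; W sinα = 91.8
Slice 4: Δl = 1.9/cos23.1° = 2.066 m; N'_4 = 256·cos23.1° − 42·2.066 = 148.7; c'Δl = 15.70; W sinα = 100.4
Slice 5: Δl = 2.8/cos34.6° = 3.402 m; N'_5 = 310·cos34.6° − 22·3.402 = 180.3; c'Δl = 25.85; W sinα = 176.0
Slice 6: Δl = 2.1/cos48.7° = 3.182 m; N'_6 = 148·cos48.7° − 25·3.182 = 18.1; c'Δl = 24.18; W sinα = 111.2
Slice 7: Δl = 1.3/cos61.5° = 2.724 m; N'_7 = 33·cos61.5° − 5·2.724 = 2.1; c'Δl = 20.71; W sinα = 29.0
Σc'Δl = 142.6 kN/m; ΣN' = 815.2 kN/m; ΣW sinα = 502.3 kN/m
Resisting = 142.6 + 815.2·tan35.2° = 142.6 + 575.0 = 717.6 kN/m
FS = 717.6 / 502.3 = 1.429

FS = 1.43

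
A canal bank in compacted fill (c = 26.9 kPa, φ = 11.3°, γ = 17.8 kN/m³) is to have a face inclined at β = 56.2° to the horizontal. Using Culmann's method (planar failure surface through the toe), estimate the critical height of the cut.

H_c = 16.89 m

Culmann's analysis gives the critical failure plane at α_cr = (β + φ)/2 = (56.2 + 11.3)/2 = 33.8°, and the critical height
H_c = (4c/γ) · sinβ cosφ / [1 − cos(β − φ)]
    = (4·26.9/17.8) · sin56.2°·cos11.3° / [1 − cos(44.9°)]
    = 6.045 · 0.8310·0.9806 / [1 − 0.7083]
    = 6.045 · 0.8149 / 0.2917
    = 16.89 m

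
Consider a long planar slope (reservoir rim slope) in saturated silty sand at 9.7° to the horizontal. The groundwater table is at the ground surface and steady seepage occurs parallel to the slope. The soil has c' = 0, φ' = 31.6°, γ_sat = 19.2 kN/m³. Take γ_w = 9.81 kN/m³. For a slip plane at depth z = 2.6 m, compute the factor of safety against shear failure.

FS = 1.76

With seepage parallel to the slope and the water table at the surface, the effective normal stress on the slip plane uses the buoyant unit weight γ' = γ_sat − γ_w while the driving shear stress uses γ_sat:
FS = [c' + γ' z cos²β tanφ'] / [γ_sat z sinβ cosβ]
(For c' = 0 this reduces to FS = (γ'/γ_sat)·tanφ'/tanβ.)
γ' = 19.2 − 9.81 = 9.39 kN/m³
Numerator = 0.0 + 9.39·2.6·cos²9.7°·tan31.6° = 0.0 + 9.39·2.6·0.9716·0.6152 = 14.593 kPa
Denominator = 19.2·2.6·sin9.7°·cos9.7° = 19.2·2.6·0.1685·0.9857 = 8.291 kPa
FS = 14.593 / 8.291 = 1.760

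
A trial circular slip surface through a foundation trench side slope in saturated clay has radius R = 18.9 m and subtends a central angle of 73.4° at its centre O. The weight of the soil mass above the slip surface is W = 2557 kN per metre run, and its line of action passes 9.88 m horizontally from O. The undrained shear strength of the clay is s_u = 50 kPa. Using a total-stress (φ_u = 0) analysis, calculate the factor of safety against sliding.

FS = 0.91

Taking moments about the centre O, the resisting moment is provided by the undrained shear strength acting along the arc:
Arc length L_a = R·θ = 18.9·(73.4°·π/180) = 18.9·1.2811 = 24.21 m
M_R = s_u·L_a·R = 50·24.21·18.9 = 22880.6 kN·m/m
M_D = W·d = 2557·9.88 = 25263.2 kN·m/m
FS = M_R / M_D = 22880.6 / 25263.2 = 0.906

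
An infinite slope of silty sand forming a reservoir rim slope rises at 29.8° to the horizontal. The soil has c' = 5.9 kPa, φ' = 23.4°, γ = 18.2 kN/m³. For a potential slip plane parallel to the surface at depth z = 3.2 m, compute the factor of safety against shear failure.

For an infinite slope with a slip plane parallel to the surface (no pore pressure): FS = [c' + γz cos²β tanφ'] / [γz sinβ cosβ].
γz = 18.2·3.2 = 58.24 kN/m²
Numerator = 5.9 + 58.24·cos²29.8°·tan23.4° = 5.9 + 58.24·0.7530·0.4327 = 24.878 kPa
Denominator = 58.24·sin29.8°·cos29.8° = 58.24·0.4970·0.8678 = 25.116 kPa
FS = 24.878 / 25.116 = 0.991

FS = 0.99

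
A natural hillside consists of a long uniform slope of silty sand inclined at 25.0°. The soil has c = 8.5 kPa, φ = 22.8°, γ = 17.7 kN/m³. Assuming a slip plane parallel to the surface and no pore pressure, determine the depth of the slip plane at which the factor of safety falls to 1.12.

Setting FS = 1.12 in FS = [c + γz cos²β tanφ] / [γz sinβ cosβ] and solving for z:
z = c / [γ cosβ (FS·sinβ − cosβ·tanφ)]
  = 8.5 / [17.7·cos25.0°·(1.12·sin25.0° − cos25.0°·tan22.8°)]
  = 8.5 / [17.7·0.9063·(1.12·0.4226 − 0.9063·0.4204)]
  = 8.5 / 1.4815 = 5.737 m

z = 5.74 m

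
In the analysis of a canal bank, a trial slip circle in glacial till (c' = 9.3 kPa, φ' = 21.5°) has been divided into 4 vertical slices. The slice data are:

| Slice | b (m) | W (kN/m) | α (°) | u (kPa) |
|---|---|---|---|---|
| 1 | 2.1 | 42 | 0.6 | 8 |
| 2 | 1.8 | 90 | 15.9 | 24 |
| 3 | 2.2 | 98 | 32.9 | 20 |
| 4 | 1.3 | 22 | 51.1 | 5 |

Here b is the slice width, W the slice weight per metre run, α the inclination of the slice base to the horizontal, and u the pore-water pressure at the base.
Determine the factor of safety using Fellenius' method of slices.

FS = 1.26

Ordinary method of slices: FS = Σ[c'·Δl_i + (W_i cosα_i − u_i·Δl_i)·tanφ'] / Σ W_i sinα_i, with Δl_i = b_i / cosα_i.
Slice 1: Δl = 2.1/cos0.6° = 2.100 m; N'_1 = 42·cos0.6° − 8·2.100 = 25.2; c'Δl = 19.53; W sinα = 0.4
Slice 2: Δl = 1.8/cos15.9° = 1.872 m; N'_2 = 90·cos15.9° − 24·1.872 = 41.6; c'Δl = 17.41; W sinα = 24.7
Slice 3: Δl = 2.2/cos32.9° = 2.620 m; N'_3 = 98·cos32.9° − 20·2.620 = 29.9; c'Δl = 24.37; W sinα = 53.2
Slice 4: Δl = 1.3/cos51.1° = 2.070 m; N'_4 = 22·cos51.1° − 5·2.070 = 3.5; c'Δl = 19.25; W sinα = 17.1
Σc'Δl = 80.6 kN/m; ΣN' = 100.2 kN/m; ΣW sinα = 95.4 kN/m
Resisting = 80.6 + 100.2·tan21.5° = 80.6 + 39.5 = 120.0 kN/m
FS = 120.0 / 95.4 = 1.257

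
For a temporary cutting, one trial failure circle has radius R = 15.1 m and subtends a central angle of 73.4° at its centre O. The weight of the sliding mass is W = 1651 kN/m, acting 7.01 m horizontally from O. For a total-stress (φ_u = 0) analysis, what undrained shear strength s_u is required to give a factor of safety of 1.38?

s_u = 54.7 kPa

FS = s_u·L_a·R / (W·d), so s_u = FS·W·d / (L_a·R).
Arc length L_a = R·θ = 15.1·(73.4°·π/180) = 15.1·1.2811 = 19.34 m
s_u = 1.38·1651·7.01 / (19.34·15.1) = 15971.4 / 292.10 = 54.68 kPa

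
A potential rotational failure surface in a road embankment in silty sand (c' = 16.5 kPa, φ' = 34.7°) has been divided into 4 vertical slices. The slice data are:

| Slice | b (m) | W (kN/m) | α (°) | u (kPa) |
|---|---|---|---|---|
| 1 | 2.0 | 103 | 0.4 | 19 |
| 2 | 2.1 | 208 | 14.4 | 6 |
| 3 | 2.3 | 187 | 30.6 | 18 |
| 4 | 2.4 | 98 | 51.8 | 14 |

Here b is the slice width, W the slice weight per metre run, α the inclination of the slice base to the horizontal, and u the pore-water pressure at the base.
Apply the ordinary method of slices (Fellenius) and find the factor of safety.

FS = 1.94

Ordinary method of slices: FS = Σ[c'·Δl_i + (W_i cosα_i − u_i·Δl_i)·tanφ'] / Σ W_i sinα_i, with Δl_i = b_i / cosα_i.
Slice 1: Δl = 2.0/cos0.4° = 2.000 m; N'_1 = 103·cos0.4° − 19·2.000 = 65.0; c'Δl = 33.00; W sinα = 0.7
Slice 2: Δl = 2.1/cos14.4° = 2.168 m; N'_2 = 208·cos14.4° − 6·2.168 = 188.5; c'Δl = 35.77; W sinα = 51.7
Slice 3: Δl = 2.3/cos30.6° = 2.672 m; N'_3 = 187·cos30.6° − 18·2.672 = 112.9; c'Δl = 44.09; W sinα = 95.2
Slice 4: Δl = 2.4/cos51.8° = 3.881 m; N'_4 = 98·cos51.8° − 14·3.881 = 6.3; c'Δl = 64.04; W sinα = 77.0
Σc'Δl = 176.9 kN/m; ΣN' = 372.6 kN/m; ΣW sinα = 224.7 kN/m
Resisting = 176.9 + 372.6·tan34.7° = 176.9 + 258.0 = 434.9 kN/m
FS = 434.9 / 224.7 = 1.936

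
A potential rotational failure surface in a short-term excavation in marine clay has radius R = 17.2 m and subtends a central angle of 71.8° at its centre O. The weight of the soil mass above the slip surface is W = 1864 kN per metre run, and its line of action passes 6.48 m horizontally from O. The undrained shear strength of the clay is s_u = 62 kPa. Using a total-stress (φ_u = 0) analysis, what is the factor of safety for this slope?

Taking moments about the centre O, the resisting moment is provided by the undrained shear strength acting along the arc:
Arc length L_a = R·θ = 17.2·(71.8°·π/180) = 17.2·1.2531 = 21.55 m
M_R = s_u·L_a·R = 62·21.55·17.2 = 22985.3 kN·m/m
M_D = W·d = 1864·6.48 = 12078.7 kN·m/m
FS = M_R / M_D = 22985.3 / 12078.7 = 1.903

FS = 1.90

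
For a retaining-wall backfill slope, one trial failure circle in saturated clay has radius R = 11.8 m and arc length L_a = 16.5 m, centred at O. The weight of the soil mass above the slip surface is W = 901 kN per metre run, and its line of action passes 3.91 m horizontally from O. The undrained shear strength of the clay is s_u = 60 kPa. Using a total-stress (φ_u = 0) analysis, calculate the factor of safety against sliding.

FS = 3.32

Taking moments about the centre O, the resisting moment is provided by the undrained shear strength acting along the arc:
M_R = s_u·L_a·R = 60·16.50·11.8 = 11682.0 kN·m/m
M_D = W·d = 901·3.91 = 3522.9 kN·m/m
FS = M_R / M_D = 11682.0 / 3522.9 = 3.316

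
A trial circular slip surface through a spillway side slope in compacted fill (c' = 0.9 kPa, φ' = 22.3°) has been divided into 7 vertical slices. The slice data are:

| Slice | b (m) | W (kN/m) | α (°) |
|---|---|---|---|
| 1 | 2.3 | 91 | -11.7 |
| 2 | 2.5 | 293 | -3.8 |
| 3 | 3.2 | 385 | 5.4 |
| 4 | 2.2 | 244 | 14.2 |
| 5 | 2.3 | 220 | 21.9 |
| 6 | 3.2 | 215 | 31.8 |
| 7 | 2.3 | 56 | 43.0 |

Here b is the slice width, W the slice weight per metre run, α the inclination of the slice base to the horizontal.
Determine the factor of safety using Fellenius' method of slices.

FS = 2.07

Ordinary method of slices: FS = Σ[c'·Δl_i + (W_i cosα_i)·tanφ'] / Σ W_i sinα_i, with Δl_i = b_i / cosα_i.
Slice 1: Δl = 2.3/cos(-11.7°) = 2.349 m; N'_1 = 91·cos(-11.7°) = 89.1; c'Δl = 2.11; W sinα = -18.5
Slice 2: Δl = 2.5/cos(-3.8°) = 2.506 m; N'_2 = 293·cos(-3.8°) = 292.4; c'Δl = 2.25; W sinα = -19.4
Slice 3: Δl = 3.2/cos5.4° = 3.214 m; N'_3 = 385·cos5.4° = 383.3; c'Δl = 2.89; W sinα = 36.2
Slice 4: Δl = 2.2/cos14.2° = 2.269 m; N'_4 = 244·cos14.2° = 236.5; c'Δl = 2.04; W sinα = 59.9
Slice 5: Δl = 2.3/cos21.9° = 2.479 m; N'_5 = 220·cos21.9° = 204.1; c'Δl = 2.23; W sinα = 82.1
Slice 6: Δl = 3.2/cos31.8° = 3.765 m; N'_6 = 215·cos31.8° = 182.7; c'Δl = 3.39; W sinα = 113.3
Slice 7: Δl = 2.3/cos43.0° = 3.145 m; N'_7 = 56·cos43.0° = 41.0; c'Δl = 2.83; W sinα = 38.2
Σc'Δl = 17.8 kN/m; ΣN' = 1429.1 kN/m; ΣW sinα = 291.8 kN/m
Resisting = 17.8 + 1429.1·tan22.3° = 17.8 + 586.1 = 603.9 kN/m
FS = 603.9 / 291.8 = 2.070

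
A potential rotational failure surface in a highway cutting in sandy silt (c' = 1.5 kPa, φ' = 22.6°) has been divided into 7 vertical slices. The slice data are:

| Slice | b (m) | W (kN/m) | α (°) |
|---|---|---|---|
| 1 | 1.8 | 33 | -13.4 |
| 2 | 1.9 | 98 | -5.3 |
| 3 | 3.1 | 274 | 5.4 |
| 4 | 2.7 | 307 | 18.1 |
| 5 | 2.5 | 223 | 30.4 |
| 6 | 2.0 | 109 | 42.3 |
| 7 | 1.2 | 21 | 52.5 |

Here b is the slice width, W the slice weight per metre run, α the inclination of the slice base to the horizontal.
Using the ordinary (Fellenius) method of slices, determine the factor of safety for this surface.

FS = 1.41

Ordinary method of slices: FS = Σ[c'·Δl_i + (W_i cosα_i)·tanφ'] / Σ W_i sinα_i, with Δl_i = b_i / cosα_i.
Slice 1: Δl = 1.8/cos(-13.4°) = 1.850 m; N'_1 = 33·cos(-13.4°) = 32.1; c'Δl = 2.78; W sinα = -7.6
Slice 2: Δl = 1.9/cos(-5.3°) = 1.908 m; N'_2 = 98·cos(-5.3°) = 97.6; c'Δl = 2.86; W sinα = -9.1
Slice 3: Δl = 3.1/cos5.4° = 3.114 m; N'_3 = 274·cos5.4° = 272.8; c'Δl = 4.67; W sinα = 25.8
Slice 4: Δl = 2.7/cos18.1° = 2.841 m; N'_4 = 307·cos18.1° = 291.8; c'Δl = 4.26; W sinα = 95.4
Slice 5: Δl = 2.5/cos30.4° = 2.899 m; N'_5 = 223·cos30.4° = 192.3; c'Δl = 4.35; W sinα = 112.8
Slice 6: Δl = 2.0/cos42.3° = 2.704 m; N'_6 = 109·cos42.3° = 80.6; c'Δl = 4.06; W sinα = 73.4
Slice 7: Δl = 1.2/cos52.5° = 1.971 m; N'_7 = 21·cos52.5° = 12.8; c'Δl = 2.96; W sinα = 16.7
Σc'Δl = 25.9 kN/m; ΣN' = 980.0 kN/m; ΣW sinα = 307.3 kN/m
Resisting = 25.9 + 980.0·tan22.6° = 25.9 + 407.9 = 433.9 kN/m
FS = 433.9 / 307.3 = 1.412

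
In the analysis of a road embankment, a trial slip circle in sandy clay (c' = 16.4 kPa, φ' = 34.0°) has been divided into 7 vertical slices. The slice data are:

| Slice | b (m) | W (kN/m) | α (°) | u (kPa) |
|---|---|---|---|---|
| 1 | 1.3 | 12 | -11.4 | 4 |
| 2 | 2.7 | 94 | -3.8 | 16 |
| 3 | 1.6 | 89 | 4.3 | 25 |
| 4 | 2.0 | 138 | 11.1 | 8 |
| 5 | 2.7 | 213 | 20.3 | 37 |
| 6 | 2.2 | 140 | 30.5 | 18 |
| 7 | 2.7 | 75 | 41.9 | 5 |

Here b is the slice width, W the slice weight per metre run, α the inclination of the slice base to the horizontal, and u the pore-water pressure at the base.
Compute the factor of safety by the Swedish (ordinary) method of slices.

FS = 2.57

Ordinary method of slices: FS = Σ[c'·Δl_i + (W_i cosα_i − u_i·Δl_i)·tanφ'] / Σ W_i sinα_i, with Δl_i = b_i / cosα_i.
Slice 1: Δl = 1.3/cos(-11.4°) = 1.326 m; N'_1 = 12·cos(-11.4°) − 4·1.326 = 6.5; c'Δl = 21.75; W sinα = -2.4
Slice 2: Δl = 2.7/cos(-3.8°) = 2.706 m; N'_2 = 94·cos(-3.8°) − 16·2.706 = 50.5; c'Δl = 44.38; W sinα = -6.2
Slice 3: Δl = 1.6/cos4.3° = 1.605 m; N'_3 = 89·cos4.3° − 25·1.605 = 48.6; c'Δl = 26.31; W sinα = 6.7
Slice 4: Δl = 2.0/cos11.1° = 2.038 m; N'_4 = 138·cos11.1° − 8·2.038 = 119.1; c'Δl = 33.43; W sinα = 26.6
Slice 5: Δl = 2.7/cos20.3° = 2.879 m; N'_5 = 213·cos20.3° − 37·2.879 = 93.3; c'Δl = 47.21; W sinα = 73.9
Slice 6: Δl = 2.2/cos30.5° = 2.553 m; N'_6 = 140·cos30.5° − 18·2.553 = 74.7; c'Δl = 41.87; W sinα = 71.1
Slice 7: Δl = 2.7/cos41.9° = 3.628 m; N'_7 = 75·cos41.9° − 5·3.628 = 37.7; c'Δl = 59.49; W sinα = 50.1
Σc'Δl = 274.4 kN/m; ΣN' = 430.3 kN/m; ΣW sinα = 219.7 kN/m
Resisting = 274.4 + 430.3·tan34.0° = 274.4 + 290.3 = 564.7 kN/m
FS = 564.7 / 219.7 = 2.571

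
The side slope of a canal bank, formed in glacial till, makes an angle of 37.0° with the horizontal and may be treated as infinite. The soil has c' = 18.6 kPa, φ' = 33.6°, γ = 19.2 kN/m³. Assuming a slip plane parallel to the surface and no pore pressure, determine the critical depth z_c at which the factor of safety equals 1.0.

Setting FS = 1.00 in FS = [c' + γz cos²β tanφ'] / [γz sinβ cosβ] and solving for z:
z = c' / [γ cosβ (FS·sinβ − cosβ·tanφ')]
  = 18.6 / [19.2·cos37.0°·(1.00·sin37.0° − cos37.0°·tan33.6°)]
  = 18.6 / [19.2·0.7986·(1.00·0.6018 − 0.7986·0.6644)]
  = 18.6 / 1.0918 = 17.036 m

z_c = 17.04 m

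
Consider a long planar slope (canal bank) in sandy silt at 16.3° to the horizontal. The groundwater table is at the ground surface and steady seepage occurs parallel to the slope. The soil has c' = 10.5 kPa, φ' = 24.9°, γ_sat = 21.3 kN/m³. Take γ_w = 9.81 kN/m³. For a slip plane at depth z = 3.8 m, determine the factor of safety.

With seepage parallel to the slope and the water table at the surface, the effective normal stress on the slip plane uses the buoyant unit weight γ' = γ_sat − γ_w while the driving shear stress uses γ_sat:
FS = [c' + γ' z cos²β tanφ'] / [γ_sat z sinβ cosβ]
γ' = 21.3 − 9.81 = 11.49 kN/m³
Numerator = 10.5 + 11.49·3.8·cos²16.3°·tan24.9° = 10.5 + 11.49·3.8·0.9212·0.4642 = 29.171 kPa
Denominator = 21.3·3.8·sin16.3°·cos16.3° = 21.3·3.8·0.2807·0.9598 = 21.804 kPa
FS = 29.171 / 21.804 = 1.338

FS = 1.34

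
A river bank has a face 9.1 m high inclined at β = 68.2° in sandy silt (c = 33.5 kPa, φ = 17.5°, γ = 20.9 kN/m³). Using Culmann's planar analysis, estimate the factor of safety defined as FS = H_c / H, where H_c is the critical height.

H_c = (4c/γ) · sinβ cosφ / [1 − cos(β − φ)]
    = (4·33.5/20.9) · sin68.2°·cos17.5° / [1 − cos50.7°]
    = 6.411 · 0.8855 / 0.3666 = 15.49 m
FS = H_c / H = 15.49 / 9.1 = 1.702

FS = 1.70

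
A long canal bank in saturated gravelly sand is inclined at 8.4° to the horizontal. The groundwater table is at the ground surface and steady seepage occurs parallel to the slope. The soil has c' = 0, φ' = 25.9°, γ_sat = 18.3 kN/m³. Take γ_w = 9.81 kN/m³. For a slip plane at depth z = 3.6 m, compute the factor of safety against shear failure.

With seepage parallel to the slope and the water table at the surface, the effective normal stress on the slip plane uses the buoyant unit weight γ' = γ_sat − γ_w while the driving shear stress uses γ_sat:
FS = [c' + γ' z cos²β tanφ'] / [γ_sat z sinβ cosβ]
(For c' = 0 this reduces to FS = (γ'/γ_sat)·tanφ'/tanβ.)
γ' = 18.3 − 9.81 = 8.49 kN/m³
Numerator = 0.0 + 8.49·3.6·cos²8.4°·tan25.9° = 0.0 + 8.49·3.6·0.9787·0.4856 = 14.524 kPa
Denominator = 18.3·3.6·sin8.4°·cos8.4° = 18.3·3.6·0.1461·0.9893 = 9.521 kPa
FS = 14.524 / 9.521 = 1.526

FS = 1.53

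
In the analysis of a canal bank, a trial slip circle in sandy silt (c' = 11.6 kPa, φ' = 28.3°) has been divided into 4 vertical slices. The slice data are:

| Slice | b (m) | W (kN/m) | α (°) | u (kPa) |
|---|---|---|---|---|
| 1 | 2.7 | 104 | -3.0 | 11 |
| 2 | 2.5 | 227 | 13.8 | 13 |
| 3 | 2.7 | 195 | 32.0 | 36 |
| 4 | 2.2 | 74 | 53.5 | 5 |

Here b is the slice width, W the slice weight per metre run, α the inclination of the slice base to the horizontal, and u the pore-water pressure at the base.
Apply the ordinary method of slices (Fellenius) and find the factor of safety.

FS = 1.53

Ordinary method of slices: FS = Σ[c'·Δl_i + (W_i cosα_i − u_i·Δl_i)·tanφ'] / Σ W_i sinα_i, with Δl_i = b_i / cosα_i.
Slice 1: Δl = 2.7/cos(-3.0°) = 2.704 m; N'_1 = 104·cos(-3.0°) − 11·2.704 = 74.1; c'Δl = 31.36; W sinα = -5.4
Slice 2: Δl = 2.5/cos13.8° = 2.574 m; N'_2 = 227·cos13.8° − 13·2.574 = 187.0; c'Δl = 29.86; W sinα = 54.1
Slice 3: Δl = 2.7/cos32.0° = 3.184 m; N'_3 = 195·cos32.0° − 36·3.184 = 50.8; c'Δl = 36.93; W sinα = 103.3
Slice 4: Δl = 2.2/cos53.5° = 3.699 m; N'_4 = 74·cos53.5° − 5·3.699 = 25.5; c'Δl = 42.90; W sinα = 59.5
Σc'Δl = 141.1 kN/m; ΣN' = 337.4 kN/m; ΣW sinα = 211.5 kN/m
Resisting = 141.1 + 337.4·tan28.3° = 141.1 + 181.7 = 322.7 kN/m
FS = 322.7 / 211.5 = 1.526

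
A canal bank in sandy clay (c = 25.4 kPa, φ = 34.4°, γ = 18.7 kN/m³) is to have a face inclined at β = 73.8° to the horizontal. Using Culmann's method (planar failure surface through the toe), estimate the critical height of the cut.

Culmann's analysis gives the critical failure plane at α_cr = (β + φ)/2 = (73.8 + 34.4)/2 = 54.1°, and the critical height
H_c = (4c/γ) · sinβ cosφ / [1 − cos(β − φ)]
    = (4·25.4/18.7) · sin73.8°·cos34.4° / [1 − cos(39.4°)]
    = 5.433 · 0.9603·0.8251 / [1 − 0.7727]
    = 5.433 · 0.7924 / 0.2273
    = 18.94 m

H_c = 18.94 m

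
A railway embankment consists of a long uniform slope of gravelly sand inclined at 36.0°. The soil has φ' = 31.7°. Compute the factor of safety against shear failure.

For a dry cohesionless infinite slope the factor of safety is FS = tanφ' / tanβ.
FS = tan31.7° / tan36.0° = 0.6176 / 0.7265 = 0.850

FS = 0.85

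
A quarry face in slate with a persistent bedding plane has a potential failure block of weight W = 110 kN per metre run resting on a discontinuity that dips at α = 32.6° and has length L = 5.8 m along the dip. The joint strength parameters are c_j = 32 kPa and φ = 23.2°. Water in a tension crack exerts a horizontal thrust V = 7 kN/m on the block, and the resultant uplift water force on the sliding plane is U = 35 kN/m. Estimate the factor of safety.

Resolving the block weight along and normal to the plane and applying the Mohr–Coulomb strength on the joint:
N' = W cosα − U − V sinα = 110·cos32.6° − 35 − 7·sin32.6° = 53.9 kN/m
Driving force T = W sinα + V cosα = 110·sin32.6° + 7·cos32.6° = 65.2 kN/m
Resisting force R = c_j·L + N'·tanφ = 32·5.8 + 53.9·tan23.2° = 185.6 + 23.1 = 208.7 kN/m
FS = R / T = 208.7 / 65.2 = 3.203

FS = 3.20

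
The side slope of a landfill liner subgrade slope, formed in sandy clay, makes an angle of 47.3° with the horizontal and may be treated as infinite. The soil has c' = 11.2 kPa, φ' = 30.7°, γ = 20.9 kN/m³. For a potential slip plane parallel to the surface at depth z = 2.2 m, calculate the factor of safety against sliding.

For an infinite slope with a slip plane parallel to the surface (no pore pressure): FS = [c' + γz cos²β tanφ'] / [γz sinβ cosβ].
γz = 20.9·2.2 = 45.98 kN/m²
Numerator = 11.2 + 45.98·cos²47.3°·tan30.7° = 11.2 + 45.98·0.4599·0.5938 = 23.756 kPa
Denominator = 45.98·sin47.3°·cos47.3° = 45.98·0.7349·0.6782 = 22.916 kPa
FS = 23.756 / 22.916 = 1.037

FS = 1.04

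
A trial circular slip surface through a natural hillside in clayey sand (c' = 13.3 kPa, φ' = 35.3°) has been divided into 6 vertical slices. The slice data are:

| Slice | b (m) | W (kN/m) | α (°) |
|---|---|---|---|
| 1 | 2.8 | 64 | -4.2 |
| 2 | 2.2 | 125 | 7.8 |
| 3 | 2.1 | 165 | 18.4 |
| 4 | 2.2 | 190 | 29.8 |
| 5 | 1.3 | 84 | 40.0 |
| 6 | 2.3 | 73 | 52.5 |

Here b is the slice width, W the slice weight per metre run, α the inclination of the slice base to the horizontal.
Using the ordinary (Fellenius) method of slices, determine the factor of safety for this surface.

FS = 2.37

Ordinary method of slices: FS = Σ[c'·Δl_i + (W_i cosα_i)·tanφ'] / Σ W_i sinα_i, with Δl_i = b_i / cosα_i.
Slice 1: Δl = 2.8/cos(-4.2°) = 2.808 m; N'_1 = 64·cos(-4.2°) = 63.8; c'Δl = 37.34; W sinα = -4.7
Slice 2: Δl = 2.2/cos7.8° = 2.221 m; N'_2 = 125·cos7.8° = 123.8; c'Δl = 29.53; W sinα = 17.0
Slice 3: Δl = 2.1/cos18.4° = 2.213 m; N'_3 = 165·cos18.4° = 156.6; c'Δl = 29.43; W sinα = 52.1
Slice 4: Δl = 2.2/cos29.8° = 2.535 m; N'_4 = 190·cos29.8° = 164.9; c'Δl = 33.72; W sinα = 94.4
Slice 5: Δl = 1.3/cos40.0° = 1.697 m; N'_5 = 84·cos40.0° = 64.3; c'Δl = 22.57; W sinα = 54.0
Slice 6: Δl = 2.3/cos52.5° = 3.778 m; N'_6 = 73·cos52.5° = 44.4; c'Δl = 50.25; W sinα = 57.9
Σc'Δl = 202.8 kN/m; ΣN' = 617.9 kN/m; ΣW sinα = 270.7 kN/m
Resisting = 202.8 + 617.9·tan35.3° = 202.8 + 437.5 = 640.3 kN/m
FS = 640.3 / 270.7 = 2.366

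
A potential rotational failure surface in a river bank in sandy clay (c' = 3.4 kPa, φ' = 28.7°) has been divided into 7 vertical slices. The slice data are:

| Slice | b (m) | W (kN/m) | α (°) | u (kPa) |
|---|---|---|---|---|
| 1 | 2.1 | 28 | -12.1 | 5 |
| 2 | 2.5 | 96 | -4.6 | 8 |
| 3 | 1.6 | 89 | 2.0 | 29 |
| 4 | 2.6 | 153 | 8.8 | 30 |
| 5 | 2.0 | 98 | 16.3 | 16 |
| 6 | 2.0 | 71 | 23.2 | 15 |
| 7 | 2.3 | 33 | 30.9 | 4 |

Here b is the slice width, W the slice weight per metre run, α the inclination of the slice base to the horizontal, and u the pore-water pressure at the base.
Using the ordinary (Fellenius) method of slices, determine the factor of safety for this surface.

Ordinary method of slices: FS = Σ[c'·Δl_i + (W_i cosα_i − u_i·Δl_i)·tanφ'] / Σ W_i sinα_i, with Δl_i = b_i / cosα_i.
Slice 1: Δl = 2.1/cos(-12.1°) = 2.148 m; N'_1 = 28·cos(-12.1°) − 5·2.148 = 16.6; c'Δl = 7.30; W sinα = -5.9
Slice 2: Δl = 2.5/cos(-4.6°) = 2.508 m; N'_2 = 96·cos(-4.6°) − 8·2.508 = 75.6; c'Δl = 8.53; W sinα = -7.7
Slice 3: Δl = 1.6/cos2.0° = 1.601 m; N'_3 = 89·cos2.0° − 29·1.601 = 42.5; c'Δl = 5.44; W sinα = 3.1
Slice 4: Δl = 2.6/cos8.8° = 2.631 m; N'_4 = 153·cos8.8° − 30·2.631 = 72.3; c'Δl = 8.95; W sinα = 23.4
Slice 5: Δl = 2.0/cos16.3° = 2.084 m; N'_5 = 98·cos16.3° − 16·2.084 = 60.7; c'Δl = 7.08; W sinα = 27.5
Slice 6: Δl = 2.0/cos23.2° = 2.176 m; N'_6 = 71·cos23.2° − 15·2.176 = 32.6; c'Δl = 7.40; W sinα = 28.0
Slice 7: Δl = 2.3/cos30.9° = 2.680 m; N'_7 = 33·cos30.9° − 4·2.680 = 17.6; c'Δl = 9.11; W sinα = 16.9
Σc'Δl = 53.8 kN/m; ΣN' = 318.0 kN/m; ΣW sinα = 85.4 kN/m
Resisting = 53.8 + 318.0·tan28.7° = 53.8 + 174.1 = 227.9 kN/m
FS = 227.9 / 85.4 = 2.670

FS = 2.67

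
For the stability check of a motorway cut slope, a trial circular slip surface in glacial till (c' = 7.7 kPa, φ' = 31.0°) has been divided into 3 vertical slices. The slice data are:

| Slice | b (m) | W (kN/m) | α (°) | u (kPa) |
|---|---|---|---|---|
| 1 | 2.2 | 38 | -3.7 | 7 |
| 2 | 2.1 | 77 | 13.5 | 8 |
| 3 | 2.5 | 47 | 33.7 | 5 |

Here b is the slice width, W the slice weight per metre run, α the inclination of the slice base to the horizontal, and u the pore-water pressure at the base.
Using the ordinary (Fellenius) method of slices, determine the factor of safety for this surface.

Ordinary method of slices: FS = Σ[c'·Δl_i + (W_i cosα_i − u_i·Δl_i)·tanφ'] / Σ W_i sinα_i, with Δl_i = b_i / cosα_i.
Slice 1: Δl = 2.2/cos(-3.7°) = 2.205 m; N'_1 = 38·cos(-3.7°) − 7·2.205 = 22.5; c'Δl = 16.98; W sinα = -2.5
Slice 2: Δl = 2.1/cos13.5° = 2.160 m; N'_2 = 77·cos13.5° − 8·2.160 = 57.6; c'Δl = 16.63; W sinα = 18.0
Slice 3: Δl = 2.5/cos33.7° = 3.005 m; N'_3 = 47·cos33.7° − 5·3.005 = 24.1; c'Δl = 23.14; W sinα = 26.1
Σc'Δl = 56.7 kN/m; ΣN' = 104.2 kN/m; ΣW sinα = 41.6 kN/m
Resisting = 56.7 + 104.2·tan31.0° = 56.7 + 62.6 = 119.3 kN/m
FS = 119.3 / 41.6 = 2.868

FS = 2.87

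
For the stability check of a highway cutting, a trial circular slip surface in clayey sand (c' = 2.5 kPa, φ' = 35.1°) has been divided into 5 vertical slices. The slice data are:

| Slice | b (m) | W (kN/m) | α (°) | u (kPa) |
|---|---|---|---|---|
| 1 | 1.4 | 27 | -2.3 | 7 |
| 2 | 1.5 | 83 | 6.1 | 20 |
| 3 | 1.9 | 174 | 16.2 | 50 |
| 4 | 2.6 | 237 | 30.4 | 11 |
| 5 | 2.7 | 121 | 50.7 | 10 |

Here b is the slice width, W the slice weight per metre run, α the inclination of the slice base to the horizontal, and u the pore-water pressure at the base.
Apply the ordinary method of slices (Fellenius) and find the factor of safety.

FS = 1.01

Ordinary method of slices: FS = Σ[c'·Δl_i + (W_i cosα_i − u_i·Δl_i)·tanφ'] / Σ W_i sinα_i, with Δl_i = b_i / cosα_i.
Slice 1: Δl = 1.4/cos(-2.3°) = 1.401 m; N'_1 = 27·cos(-2.3°) − 7·1.401 = 17.2; c'Δl = 3.50; W sinα = -1.1
Slice 2: Δl = 1.5/cos6.1° = 1.509 m; N'_2 = 83·cos6.1° − 20·1.509 = 52.4; c'Δl = 3.77; W sinα = 8.8
Slice 3: Δl = 1.9/cos16.2° = 1.979 m; N'_3 = 174·cos16.2° − 50·1.979 = 68.2; c'Δl = 4.95; W sinα = 48.5
Slice 4: Δl = 2.6/cos30.4° = 3.014 m; N'_4 = 237·cos30.4° − 11·3.014 = 171.3; c'Δl = 7.54; W sinα = 119.9
Slice 5: Δl = 2.7/cos50.7° = 4.263 m; N'_5 = 121·cos50.7° − 10·4.263 = 34.0; c'Δl = 10.66; W sinα = 93.6
Σc'Δl = 30.4 kN/m; ΣN' = 343.0 kN/m; ΣW sinα = 269.8 kN/m
Resisting = 30.4 + 343.0·tan35.1° = 30.4 + 241.0 = 271.5 kN/m
FS = 271.5 / 269.8 = 1.006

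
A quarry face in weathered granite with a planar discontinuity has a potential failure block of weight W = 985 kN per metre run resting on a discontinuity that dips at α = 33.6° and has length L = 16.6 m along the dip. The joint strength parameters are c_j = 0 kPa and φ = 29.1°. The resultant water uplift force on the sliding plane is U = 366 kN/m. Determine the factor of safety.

Resolving the block weight along and normal to the plane and applying the Mohr–Coulomb strength on the joint:
N' = W cosα − U = 985·cos33.6° − 366 = 454.4 kN/m
Driving force T = W sinα = 985·sin33.6° = 545.1 kN/m
Resisting force R = c_j·L + N'·tanφ = 0·16.6 + 454.4·tan29.1° = 0.0 + 252.9 = 252.9 kN/m
FS = R / T = 252.9 / 545.1 = 0.464

FS = 0.46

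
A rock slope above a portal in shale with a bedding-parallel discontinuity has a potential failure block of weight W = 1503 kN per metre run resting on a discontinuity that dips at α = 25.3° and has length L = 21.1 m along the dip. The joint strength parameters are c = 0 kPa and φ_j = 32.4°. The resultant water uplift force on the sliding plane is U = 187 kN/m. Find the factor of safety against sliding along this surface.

FS = 1.16

Resolving the block weight along and normal to the plane and applying the Mohr–Coulomb strength on the joint:
N' = W cosα − U = 1503·cos25.3° − 187 = 1171.8 kN/m
Driving force T = W sinα = 1503·sin25.3° = 642.3 kN/m
Resisting force R = c·L + N'·tanφ_j = 0·21.1 + 1171.8·tan32.4° = 0.0 + 743.7 = 743.7 kN/m
FS = R / T = 743.7 / 642.3 = 1.158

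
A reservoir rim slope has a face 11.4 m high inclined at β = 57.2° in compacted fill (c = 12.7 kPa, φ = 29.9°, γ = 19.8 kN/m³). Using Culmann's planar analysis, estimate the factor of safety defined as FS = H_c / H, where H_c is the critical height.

FS = 1.47

H_c = (4c/γ) · sinβ cosφ / [1 − cos(β − φ)]
    = (4·12.7/19.8) · sin57.2°·cos29.9° / [1 − cos27.3°]
    = 2.566 · 0.7287 / 0.1114 = 16.78 m
FS = H_c / H = 16.78 / 11.4 = 1.472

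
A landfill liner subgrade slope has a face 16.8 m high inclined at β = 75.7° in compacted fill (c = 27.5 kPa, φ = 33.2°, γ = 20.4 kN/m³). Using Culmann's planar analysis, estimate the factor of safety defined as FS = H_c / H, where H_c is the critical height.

FS = 0.99

H_c = (4c/γ) · sinβ cosφ / [1 − cos(β − φ)]
    = (4·27.5/20.4) · sin75.7°·cos33.2° / [1 − cos42.5°]
    = 5.392 · 0.8108 / 0.2627 = 16.64 m
FS = H_c / H = 16.64 / 16.8 = 0.991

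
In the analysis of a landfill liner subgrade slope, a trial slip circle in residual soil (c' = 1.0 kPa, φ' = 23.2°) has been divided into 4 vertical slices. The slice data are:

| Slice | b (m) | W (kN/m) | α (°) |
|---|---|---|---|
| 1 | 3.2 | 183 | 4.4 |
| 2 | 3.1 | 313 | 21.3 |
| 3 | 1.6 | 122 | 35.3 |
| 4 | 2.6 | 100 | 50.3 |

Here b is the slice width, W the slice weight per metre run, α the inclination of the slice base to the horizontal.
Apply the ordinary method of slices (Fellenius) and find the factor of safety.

FS = 1.04

Ordinary method of slices: FS = Σ[c'·Δl_i + (W_i cosα_i)·tanφ'] / Σ W_i sinα_i, with Δl_i = b_i / cosα_i.
Slice 1: Δl = 3.2/cos4.4° = 3.209 m; N'_1 = 183·cos4.4° = 182.5; c'Δl = 3.21; W sinα = 14.0
Slice 2: Δl = 3.1/cos21.3° = 3.327 m; N'_2 = 313·cos21.3° = 291.6; c'Δl = 3.33; W sinα = 113.7
Slice 3: Δl = 1.6/cos35.3° = 1.960 m; N'_3 = 122·cos35.3° = 99.6; c'Δl = 1.96; W sinα = 70.5
Slice 4: Δl = 2.6/cos50.3° = 4.070 m; N'_4 = 100·cos50.3° = 63.9; c'Δl = 4.07; W sinα = 76.9
Σc'Δl = 12.6 kN/m; ΣN' = 637.5 kN/m; ΣW sinα = 275.2 kN/m
Resisting = 12.6 + 637.5·tan23.2° = 12.6 + 273.2 = 285.8 kN/m
FS = 285.8 / 275.2 = 1.039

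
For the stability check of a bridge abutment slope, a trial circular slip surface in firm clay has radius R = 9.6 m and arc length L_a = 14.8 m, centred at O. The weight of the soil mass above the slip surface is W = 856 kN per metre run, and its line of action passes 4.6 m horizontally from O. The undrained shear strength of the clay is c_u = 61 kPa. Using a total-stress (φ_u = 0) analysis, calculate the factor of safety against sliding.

Taking moments about the centre O, the resisting moment is provided by the undrained shear strength acting along the arc:
M_R = c_u·L_a·R = 61·14.80·9.6 = 8666.9 kN·m/m
M_D = W·d = 856·4.6 = 3937.6 kN·m/m
FS = M_R / M_D = 8666.9 / 3937.6 = 2.201

FS = 2.20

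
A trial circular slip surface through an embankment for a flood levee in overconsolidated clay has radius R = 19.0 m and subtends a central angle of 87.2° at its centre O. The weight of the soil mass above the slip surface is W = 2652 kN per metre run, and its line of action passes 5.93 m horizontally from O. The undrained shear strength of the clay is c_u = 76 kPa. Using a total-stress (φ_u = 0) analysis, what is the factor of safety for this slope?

Taking moments about the centre O, the resisting moment is provided by the undrained shear strength acting along the arc:
Arc length L_a = R·θ = 19.0·(87.2°·π/180) = 19.0·1.5219 = 28.92 m
M_R = c_u·L_a·R = 76·28.92·19.0 = 41755.6 kN·m/m
M_D = W·d = 2652·5.93 = 15726.4 kN·m/m
FS = M_R / M_D = 41755.6 / 15726.4 = 2.655

FS = 2.66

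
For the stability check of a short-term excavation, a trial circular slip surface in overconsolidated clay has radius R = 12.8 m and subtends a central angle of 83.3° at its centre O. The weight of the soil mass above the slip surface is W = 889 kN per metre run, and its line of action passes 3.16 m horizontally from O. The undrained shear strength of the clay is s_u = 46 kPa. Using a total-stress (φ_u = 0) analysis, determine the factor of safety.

Taking moments about the centre O, the resisting moment is provided by the undrained shear strength acting along the arc:
Arc length L_a = R·θ = 12.8·(83.3°·π/180) = 12.8·1.4539 = 18.61 m
M_R = s_u·L_a·R = 46·18.61·12.8 = 10957.2 kN·m/m
M_D = W·d = 889·3.16 = 2809.2 kN·m/m
FS = M_R / M_D = 10957.2 / 2809.2 = 3.900

FS = 3.90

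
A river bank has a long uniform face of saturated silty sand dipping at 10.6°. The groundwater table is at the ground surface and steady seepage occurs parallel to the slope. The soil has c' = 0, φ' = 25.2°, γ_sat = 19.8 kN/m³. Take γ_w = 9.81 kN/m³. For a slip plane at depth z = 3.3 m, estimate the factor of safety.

With seepage parallel to the slope and the water table at the surface, the effective normal stress on the slip plane uses the buoyant unit weight γ' = γ_sat − γ_w while the driving shear stress uses γ_sat:
FS = [c' + γ' z cos²β tanφ'] / [γ_sat z sinβ cosβ]
(For c' = 0 this reduces to FS = (γ'/γ_sat)·tanφ'/tanβ.)
γ' = 19.8 − 9.81 = 9.99 kN/m³
Numerator = 0.0 + 9.99·3.3·cos²10.6°·tan25.2° = 0.0 + 9.99·3.3·0.9662·0.4706 = 14.988 kPa
Denominator = 19.8·3.3·sin10.6°·cos10.6° = 19.8·3.3·0.1840·0.9829 = 11.814 kPa
FS = 14.988 / 11.814 = 1.269

FS = 1.27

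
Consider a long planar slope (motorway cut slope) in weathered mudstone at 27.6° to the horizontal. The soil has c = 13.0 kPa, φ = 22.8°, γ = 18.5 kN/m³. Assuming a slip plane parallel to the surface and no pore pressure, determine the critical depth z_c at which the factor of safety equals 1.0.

z_c = 8.74 m

Setting FS = 1.00 in FS = [c + γz cos²β tanφ] / [γz sinβ cosβ] and solving for z:
z = c / [γ cosβ (FS·sinβ − cosβ·tanφ)]
  = 13.0 / [18.5·cos27.6°·(1.00·sin27.6° − cos27.6°·tan22.8°)]
  = 13.0 / [18.5·0.8862·(1.00·0.4633 − 0.8862·0.4204)]
  = 13.0 / 1.4882 = 8.736 m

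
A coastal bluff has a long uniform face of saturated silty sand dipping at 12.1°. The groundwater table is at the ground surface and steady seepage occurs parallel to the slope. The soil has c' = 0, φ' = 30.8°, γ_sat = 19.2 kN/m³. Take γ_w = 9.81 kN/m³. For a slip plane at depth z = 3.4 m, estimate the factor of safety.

With seepage parallel to the slope and the water table at the surface, the effective normal stress on the slip plane uses the buoyant unit weight γ' = γ_sat − γ_w while the driving shear stress uses γ_sat:
FS = [c' + γ' z cos²β tanφ'] / [γ_sat z sinβ cosβ]
(For c' = 0 this reduces to FS = (γ'/γ_sat)·tanφ'/tanβ.)
γ' = 19.2 − 9.81 = 9.39 kN/m³
Numerator = 0.0 + 9.39·3.4·cos²12.1°·tan30.8° = 0.0 + 9.39·3.4·0.9561·0.5961 = 18.195 kPa
Denominator = 19.2·3.4·sin12.1°·cos12.1° = 19.2·3.4·0.2096·0.9778 = 13.380 kPa
FS = 18.195 / 13.380 = 1.360

FS = 1.36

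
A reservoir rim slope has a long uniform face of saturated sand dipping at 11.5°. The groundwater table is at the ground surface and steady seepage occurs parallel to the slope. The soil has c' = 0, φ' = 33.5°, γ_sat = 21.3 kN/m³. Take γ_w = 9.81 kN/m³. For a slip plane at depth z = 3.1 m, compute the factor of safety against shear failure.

FS = 1.75

With seepage parallel to the slope and the water table at the surface, the effective normal stress on the slip plane uses the buoyant unit weight γ' = γ_sat − γ_w while the driving shear stress uses γ_sat:
FS = [c' + γ' z cos²β tanφ'] / [γ_sat z sinβ cosβ]
(For c' = 0 this reduces to FS = (γ'/γ_sat)·tanφ'/tanβ.)
γ' = 21.3 − 9.81 = 11.49 kN/m³
Numerator = 0.0 + 11.49·3.1·cos²11.5°·tan33.5° = 0.0 + 11.49·3.1·0.9603·0.6619 = 22.639 kPa
Denominator = 21.3·3.1·sin11.5°·cos11.5° = 21.3·3.1·0.1994·0.9799 = 12.900 kPa
FS = 22.639 / 12.900 = 1.755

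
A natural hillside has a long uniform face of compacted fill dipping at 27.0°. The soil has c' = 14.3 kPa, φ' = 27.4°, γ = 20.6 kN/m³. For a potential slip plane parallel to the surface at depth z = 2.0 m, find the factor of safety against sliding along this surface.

FS = 1.88

For an infinite slope with a slip plane parallel to the surface (no pore pressure): FS = [c' + γz cos²β tanφ'] / [γz sinβ cosβ].
γz = 20.6·2.0 = 41.20 kN/m²
Numerator = 14.3 + 41.20·cos²27.0°·tan27.4° = 14.3 + 41.20·0.7939·0.5184 = 31.254 kPa
Denominator = 41.20·sin27.0°·cos27.0° = 41.20·0.4540·0.8910 = 16.666 kPa
FS = 31.254 / 16.666 = 1.875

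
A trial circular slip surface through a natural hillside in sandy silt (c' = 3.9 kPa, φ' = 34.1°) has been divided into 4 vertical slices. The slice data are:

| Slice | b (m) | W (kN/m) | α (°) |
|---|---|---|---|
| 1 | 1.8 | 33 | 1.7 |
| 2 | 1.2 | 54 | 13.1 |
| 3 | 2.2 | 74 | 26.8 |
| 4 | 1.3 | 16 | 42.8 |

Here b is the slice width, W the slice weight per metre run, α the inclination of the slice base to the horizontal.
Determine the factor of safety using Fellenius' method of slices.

FS = 2.42

Ordinary method of slices: FS = Σ[c'·Δl_i + (W_i cosα_i)·tanφ'] / Σ W_i sinα_i, with Δl_i = b_i / cosα_i.
Slice 1: Δl = 1.8/cos1.7° = 1.801 m; N'_1 = 33·cos1.7° = 33.0; c'Δl = 7.02; W sinα = 1.0
Slice 2: Δl = 1.2/cos13.1° = 1.232 m; N'_2 = 54·cos13.1° = 52.6; c'Δl = 4.81; W sinα = 12.2
Slice 3: Δl = 2.2/cos26.8° = 2.465 m; N'_3 = 74·cos26.8° = 66.1; c'Δl = 9.61; W sinα = 33.4
Slice 4: Δl = 1.3/cos42.8° = 1.772 m; N'_4 = 16·cos42.8° = 11.7; c'Δl = 6.91; W sinα = 10.9
Σc'Δl = 28.4 kN/m; ΣN' = 163.4 kN/m; ΣW sinα = 57.5 kN/m
Resisting = 28.4 + 163.4·tan34.1° = 28.4 + 110.6 = 139.0 kN/m
FS = 139.0 / 57.5 = 2.419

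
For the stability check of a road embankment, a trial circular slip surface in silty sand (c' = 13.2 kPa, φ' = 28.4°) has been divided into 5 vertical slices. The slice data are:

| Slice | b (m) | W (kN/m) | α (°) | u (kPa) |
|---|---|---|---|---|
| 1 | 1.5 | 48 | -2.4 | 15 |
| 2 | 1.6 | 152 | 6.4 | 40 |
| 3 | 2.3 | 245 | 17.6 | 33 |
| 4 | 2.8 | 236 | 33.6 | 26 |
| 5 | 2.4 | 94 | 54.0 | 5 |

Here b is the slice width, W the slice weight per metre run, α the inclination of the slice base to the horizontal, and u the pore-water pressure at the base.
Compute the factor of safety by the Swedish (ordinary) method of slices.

Ordinary method of slices: FS = Σ[c'·Δl_i + (W_i cosα_i − u_i·Δl_i)·tanφ'] / Σ W_i sinα_i, with Δl_i = b_i / cosα_i.
Slice 1: Δl = 1.5/cos(-2.4°) = 1.501 m; N'_1 = 48·cos(-2.4°) − 15·1.501 = 25.4; c'Δl = 19.82; W sinα = -2.0
Slice 2: Δl = 1.6/cos6.4° = 1.610 m; N'_2 = 152·cos6.4° − 40·1.610 = 86.7; c'Δl = 21.25; W sinα = 16.9
Slice 3: Δl = 2.3/cos17.6° = 2.413 m; N'_3 = 245·cos17.6° − 33·2.413 = 153.9; c'Δl = 31.85; W sinα = 74.1
Slice 4: Δl = 2.8/cos33.6° = 3.362 m; N'_4 = 236·cos33.6° − 26·3.362 = 109.2; c'Δl = 44.37; W sinα = 130.6
Slice 5: Δl = 2.4/cos54.0° = 4.083 m; N'_5 = 94·cos54.0° − 5·4.083 = 34.8; c'Δl = 53.90; W sinα = 76.0
Σc'Δl = 171.2 kN/m; ΣN' = 410.0 kN/m; ΣW sinα = 295.7 kN/m
Resisting = 171.2 + 410.0·tan28.4° = 171.2 + 221.7 = 392.9 kN/m
FS = 392.9 / 295.7 = 1.329

FS = 1.33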